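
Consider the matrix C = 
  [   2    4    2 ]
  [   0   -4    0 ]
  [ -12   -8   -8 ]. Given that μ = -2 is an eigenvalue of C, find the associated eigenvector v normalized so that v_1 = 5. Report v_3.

C + 2I = [[4, 4, 2], [0, -2, 0], [-12, -8, -6]].
Solving (C + 2I)v = 0 gives the eigenspace spanned by (5, 0, -10).
With v_1 = 5, v = (5, 0, -10), so v_3 = -10.

-10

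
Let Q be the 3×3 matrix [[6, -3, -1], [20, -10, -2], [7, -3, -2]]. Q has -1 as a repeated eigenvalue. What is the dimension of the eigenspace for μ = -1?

1

Q + 1I = [[7, -3, -1], [20, -9, -2], [7, -3, -1]].
This matrix has rank 2, so its null space has dimension 3 − 2 = 1.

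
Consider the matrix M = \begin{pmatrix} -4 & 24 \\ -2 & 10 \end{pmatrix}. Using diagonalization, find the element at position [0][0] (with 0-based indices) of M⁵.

Characteristic polynomial: μ^2 - 6μ + 8 = (μ - 4)(μ - 2), so the eigenvalues are 2, 4.
μ=2: eigenvector (4, 1).
μ=4: eigenvector (-3, -1).
P = [[4, -3], [1, -1]], D = diag(2, 4), P⁻¹ = [[1, -3], [1, -4]].
M⁵ = P·diag(32, 1024)·P⁻¹ = [[-2944, 11904], [-992, 4000]].
The requested entry is -2944.

-2944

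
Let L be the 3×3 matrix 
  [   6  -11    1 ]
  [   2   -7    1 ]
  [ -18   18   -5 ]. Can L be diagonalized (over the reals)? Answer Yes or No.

Characteristic polynomial: p(t) = t^3 + 6t^2 - 15t - 100 = (t - 4)(t + 5)^2.
t = -5 has algebraic multiplicity 2; rank(L + 5I) = 2, so geometric multiplicity = 1.
Geometric multiplicity < algebraic multiplicity, so L is not diagonalizable.

No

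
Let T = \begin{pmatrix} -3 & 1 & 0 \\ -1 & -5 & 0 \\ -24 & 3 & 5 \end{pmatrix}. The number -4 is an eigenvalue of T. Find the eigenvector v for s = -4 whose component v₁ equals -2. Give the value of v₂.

T + 4I = [[1, 1, 0], [-1, -1, 0], [-24, 3, 9]].
Solving (T + 4I)v = 0 gives the eigenspace spanned by (-2, 2, -6).
With v₁ = -2, v = (-2, 2, -6), so v₂ = 2.

2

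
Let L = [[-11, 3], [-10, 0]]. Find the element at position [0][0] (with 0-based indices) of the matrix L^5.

Characteristic polynomial: s^2 + 11s + 30 = (s + 5)(s + 6), so the eigenvalues are -6, -5.
s=-5: eigenvector (1, 2).
s=-6: eigenvector (-3, -5).
P = [[1, -3], [2, -5]], D = diag(-5, -6), P⁻¹ = [[-5, 3], [-2, 1]].
L⁵ = P·diag(-3125, -7776)·P⁻¹ = [[-31031, 13953], [-46510, 20130]].
The requested entry is -31031.

-31031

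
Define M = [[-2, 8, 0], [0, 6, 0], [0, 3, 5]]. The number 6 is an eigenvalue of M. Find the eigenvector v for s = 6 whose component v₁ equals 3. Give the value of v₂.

M − 6I = [[-8, 8, 0], [0, 0, 0], [0, 3, -1]].
Solving (M − 6I)v = 0 gives the eigenspace spanned by (3, 3, 9).
With v₁ = 3, v = (3, 3, 9), so v₂ = 3.

3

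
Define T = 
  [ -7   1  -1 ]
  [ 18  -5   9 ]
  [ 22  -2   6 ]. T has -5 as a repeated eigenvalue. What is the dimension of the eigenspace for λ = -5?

1

T + 5I = [[-2, 1, -1], [18, 0, 9], [22, -2, 11]].
This matrix has rank 2, so its null space has dimension 3 − 2 = 1.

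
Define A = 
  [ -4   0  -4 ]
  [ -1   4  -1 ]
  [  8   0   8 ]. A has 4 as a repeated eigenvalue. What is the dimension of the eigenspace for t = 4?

1

A − 4I = [[-8, 0, -4], [-1, 0, -1], [8, 0, 4]].
This matrix has rank 2, so its null space has dimension 3 − 2 = 1.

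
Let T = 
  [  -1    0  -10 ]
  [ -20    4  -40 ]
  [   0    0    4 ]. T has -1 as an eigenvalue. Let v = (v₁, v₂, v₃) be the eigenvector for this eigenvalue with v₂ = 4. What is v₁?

T + 1I = [[0, 0, -10], [-20, 5, -40], [0, 0, 5]].
Solving (T + 1I)v = 0 gives the eigenspace spanned by (1, 4, 0).
With v₂ = 4, v = (1, 4, 0), so v₁ = 1.

1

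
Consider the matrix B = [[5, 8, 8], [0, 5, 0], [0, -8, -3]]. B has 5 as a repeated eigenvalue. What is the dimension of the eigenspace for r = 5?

B − 5I = [[0, 8, 8], [0, 0, 0], [0, -8, -8]].
This matrix has rank 1, so its null space has dimension 3 − 1 = 2.

2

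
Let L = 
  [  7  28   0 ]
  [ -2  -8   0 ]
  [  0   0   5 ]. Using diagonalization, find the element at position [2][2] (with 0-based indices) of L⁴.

625

Characteristic polynomial: r^3 - 4r^2 - 5r = r(r - 5)(r + 1), so the eigenvalues are -1, 0, 5.
r=-1: eigenvector (-7, 2, 0).
r=0: eigenvector (-4, 1, 0).
r=5: eigenvector (0, 0, 1).
P = [[-7, -4, 0], [2, 1, 0], [0, 0, 1]], D = diag(-1, 0, 5), P⁻¹ = [[1, 4, 0], [-2, -7, 0], [0, 0, 1]].
L⁴ = P·diag(1, 0, 625)·P⁻¹ = [[-7, -28, 0], [2, 8, 0], [0, 0, 625]].
The requested entry is 625.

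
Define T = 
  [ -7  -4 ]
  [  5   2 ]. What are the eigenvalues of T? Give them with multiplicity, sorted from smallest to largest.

-3, -2

Characteristic polynomial: p(s) = s^2 + 5s + 6 = (s + 2)(s + 3).
Roots (with multiplicity): -3, -2.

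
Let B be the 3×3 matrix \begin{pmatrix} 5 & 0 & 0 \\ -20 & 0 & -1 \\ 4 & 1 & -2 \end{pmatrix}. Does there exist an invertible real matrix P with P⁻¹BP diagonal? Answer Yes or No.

Characteristic polynomial: p(r) = r^3 - 3r^2 - 9r - 5 = (r - 5)(r + 1)^2.
r = -1 has algebraic multiplicity 2; rank(B + 1I) = 2, so geometric multiplicity = 1.
Geometric multiplicity < algebraic multiplicity, so B is not diagonalizable.

No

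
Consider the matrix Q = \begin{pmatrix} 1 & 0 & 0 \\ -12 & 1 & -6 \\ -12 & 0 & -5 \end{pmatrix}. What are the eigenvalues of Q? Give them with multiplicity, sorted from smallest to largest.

Characteristic polynomial: p(s) = s^3 + 3s^2 - 9s + 5 = (s - 1)^2(s + 5).
Roots (with multiplicity): -5, 1, 1.

-5, 1, 1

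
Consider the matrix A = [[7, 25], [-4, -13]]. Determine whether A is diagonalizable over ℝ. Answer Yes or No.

No

Characteristic polynomial: p(λ) = λ^2 + 6λ + 9 = (λ + 3)^2.
λ = -3 has algebraic multiplicity 2; rank(A + 3I) = 1, so geometric multiplicity = 1.
Geometric multiplicity < algebraic multiplicity, so A is not diagonalizable.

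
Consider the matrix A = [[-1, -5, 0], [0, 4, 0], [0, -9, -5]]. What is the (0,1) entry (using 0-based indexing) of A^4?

Characteristic polynomial: μ^3 + 2μ^2 - 19μ - 20 = (μ - 4)(μ + 1)(μ + 5), so the eigenvalues are -5, -1, 4.
μ=-5: eigenvector (0, 0, 1).
μ=4: eigenvector (-1, 1, -1).
μ=-1: eigenvector (1, 0, 0).
P = [[0, -1, 1], [0, 1, 0], [1, -1, 0]], D = diag(-5, 4, -1), P⁻¹ = [[0, 1, 1], [0, 1, 0], [1, 1, 0]].
A⁴ = P·diag(625, 256, 1)·P⁻¹ = [[1, -255, 0], [0, 256, 0], [0, 369, 625]].
The requested entry is -255.

-255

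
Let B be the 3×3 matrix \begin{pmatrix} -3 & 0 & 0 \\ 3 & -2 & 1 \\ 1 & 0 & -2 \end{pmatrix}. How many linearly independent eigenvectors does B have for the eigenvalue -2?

1

B + 2I = [[-1, 0, 0], [3, 0, 1], [1, 0, 0]].
This matrix has rank 2, so its null space has dimension 3 − 2 = 1.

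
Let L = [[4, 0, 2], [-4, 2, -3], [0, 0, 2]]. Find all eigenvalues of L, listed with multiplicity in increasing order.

2, 2, 4

Characteristic polynomial: p(r) = r^3 - 8r^2 + 20r - 16 = (r - 4)(r - 2)^2.
Roots (with multiplicity): 2, 2, 4.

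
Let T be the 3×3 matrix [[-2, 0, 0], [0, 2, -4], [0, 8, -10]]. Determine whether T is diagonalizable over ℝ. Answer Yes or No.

Yes

Characteristic polynomial: p(s) = s^3 + 10s^2 + 28s + 24 = (s + 2)^2(s + 6).
s = -2 has algebraic multiplicity 2; rank(T + 2I) = 1, so geometric multiplicity = 2.
Every eigenvalue has geometric = algebraic multiplicity, so T is diagonalizable.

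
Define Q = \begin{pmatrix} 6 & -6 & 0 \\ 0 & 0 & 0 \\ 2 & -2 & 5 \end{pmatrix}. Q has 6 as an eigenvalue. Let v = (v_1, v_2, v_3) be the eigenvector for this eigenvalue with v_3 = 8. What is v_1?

Q − 6I = [[0, -6, 0], [0, -6, 0], [2, -2, -1]].
Solving (Q − 6I)v = 0 gives the eigenspace spanned by (4, 0, 8).
With v_3 = 8, v = (4, 0, 8), so v_1 = 4.

4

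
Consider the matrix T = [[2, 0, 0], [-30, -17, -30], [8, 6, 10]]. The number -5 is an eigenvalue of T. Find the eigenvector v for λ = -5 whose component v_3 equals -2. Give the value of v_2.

T + 5I = [[7, 0, 0], [-30, -12, -30], [8, 6, 15]].
Solving (T + 5I)v = 0 gives the eigenspace spanned by (0, 5, -2).
With v_3 = -2, v = (0, 5, -2), so v_2 = 5.

5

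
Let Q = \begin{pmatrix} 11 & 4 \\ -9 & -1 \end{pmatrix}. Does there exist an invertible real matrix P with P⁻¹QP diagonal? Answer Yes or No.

No

Characteristic polynomial: p(r) = r^2 - 10r + 25 = (r - 5)^2.
r = 5 has algebraic multiplicity 2; rank(Q − 5I) = 1, so geometric multiplicity = 1.
Geometric multiplicity < algebraic multiplicity, so Q is not diagonalizable.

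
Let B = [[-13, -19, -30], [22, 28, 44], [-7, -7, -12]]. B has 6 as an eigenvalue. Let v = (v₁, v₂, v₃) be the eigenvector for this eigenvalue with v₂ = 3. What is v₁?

-3

B − 6I = [[-19, -19, -30], [22, 22, 44], [-7, -7, -18]].
Solving (B − 6I)v = 0 gives the eigenspace spanned by (-3, 3, 0).
With v₂ = 3, v = (-3, 3, 0), so v₁ = -3.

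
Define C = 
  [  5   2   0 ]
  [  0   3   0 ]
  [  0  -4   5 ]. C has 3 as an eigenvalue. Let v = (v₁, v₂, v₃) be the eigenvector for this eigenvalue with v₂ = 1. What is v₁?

-1

C − 3I = [[2, 2, 0], [0, 0, 0], [0, -4, 2]].
Solving (C − 3I)v = 0 gives the eigenspace spanned by (-1, 1, 2).
With v₂ = 1, v = (-1, 1, 2), so v₁ = -1.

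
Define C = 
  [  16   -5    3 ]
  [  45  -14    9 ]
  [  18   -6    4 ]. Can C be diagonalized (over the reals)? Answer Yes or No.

No

Characteristic polynomial: p(r) = r^3 - 6r^2 + 9r - 4 = (r - 4)(r - 1)^2.
r = 1 has algebraic multiplicity 2; rank(C − 1I) = 2, so geometric multiplicity = 1.
Geometric multiplicity < algebraic multiplicity, so C is not diagonalizable.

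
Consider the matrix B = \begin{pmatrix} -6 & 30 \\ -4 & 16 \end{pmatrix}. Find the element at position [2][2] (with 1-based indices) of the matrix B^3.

Characteristic polynomial: s^2 - 10s + 24 = (s - 6)(s - 4), so the eigenvalues are 4, 6.
s=6: eigenvector (-5, -2).
s=4: eigenvector (3, 1).
P = [[-5, 3], [-2, 1]], D = diag(6, 4), P⁻¹ = [[1, -3], [2, -5]].
B³ = P·diag(216, 64)·P⁻¹ = [[-696, 2280], [-304, 976]].
The requested entry is 976.

976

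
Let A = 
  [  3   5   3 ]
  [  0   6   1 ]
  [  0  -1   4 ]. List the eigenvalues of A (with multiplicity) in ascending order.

Characteristic polynomial: p(μ) = μ^3 - 13μ^2 + 55μ - 75 = (μ - 5)^2(μ - 3).
Roots (with multiplicity): 3, 5, 5.

3, 5, 5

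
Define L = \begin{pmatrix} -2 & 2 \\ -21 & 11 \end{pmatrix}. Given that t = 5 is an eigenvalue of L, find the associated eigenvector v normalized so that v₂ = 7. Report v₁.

L − 5I = [[-7, 2], [-21, 6]].
Solving (L − 5I)v = 0 gives the eigenspace spanned by (2, 7).
With v₂ = 7, v = (2, 7), so v₁ = 2.

2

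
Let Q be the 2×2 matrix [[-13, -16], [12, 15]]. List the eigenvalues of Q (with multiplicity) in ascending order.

Characteristic polynomial: p(μ) = μ^2 - 2μ - 3 = (μ - 3)(μ + 1).
Roots (with multiplicity): -1, 3.

-1, 3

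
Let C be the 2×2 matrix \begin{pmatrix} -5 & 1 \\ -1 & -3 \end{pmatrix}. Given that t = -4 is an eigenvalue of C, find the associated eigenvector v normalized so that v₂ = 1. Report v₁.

1

C + 4I = [[-1, 1], [-1, 1]].
Solving (C + 4I)v = 0 gives the eigenspace spanned by (1, 1).
With v₂ = 1, v = (1, 1), so v₁ = 1.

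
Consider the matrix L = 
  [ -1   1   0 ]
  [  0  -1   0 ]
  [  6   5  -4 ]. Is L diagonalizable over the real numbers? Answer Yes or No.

Characteristic polynomial: p(s) = s^3 + 6s^2 + 9s + 4 = (s + 1)^2(s + 4).
s = -1 has algebraic multiplicity 2; rank(L + 1I) = 2, so geometric multiplicity = 1.
Geometric multiplicity < algebraic multiplicity, so L is not diagonalizable.

No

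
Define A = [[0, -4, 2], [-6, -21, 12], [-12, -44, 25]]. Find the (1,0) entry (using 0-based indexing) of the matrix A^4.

Characteristic polynomial: λ^3 - 4λ^2 + 3λ = λ(λ - 3)(λ - 1), so the eigenvalues are 0, 1, 3.
λ=0: eigenvector (1, 2, 4).
λ=3: eigenvector (0, 1, 2).
λ=1: eigenvector (2, 0, 1).
P = [[1, 0, 2], [2, 1, 0], [4, 2, 1]], D = diag(0, 3, 1), P⁻¹ = [[1, 4, -2], [-2, -7, 4], [0, -2, 1]].
A⁴ = P·diag(0, 81, 1)·P⁻¹ = [[0, -4, 2], [-162, -567, 324], [-324, -1136, 649]].
The requested entry is -162.

-162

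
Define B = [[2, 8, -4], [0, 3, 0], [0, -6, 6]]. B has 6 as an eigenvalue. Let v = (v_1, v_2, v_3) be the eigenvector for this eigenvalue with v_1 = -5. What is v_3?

5

B − 6I = [[-4, 8, -4], [0, -3, 0], [0, -6, 0]].
Solving (B − 6I)v = 0 gives the eigenspace spanned by (-5, 0, 5).
With v_1 = -5, v = (-5, 0, 5), so v_3 = 5.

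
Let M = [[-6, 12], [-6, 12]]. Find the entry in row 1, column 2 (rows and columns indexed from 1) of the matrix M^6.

Characteristic polynomial: s^2 - 6s = s(s - 6), so the eigenvalues are 0, 6.
s=0: eigenvector (-2, -1).
s=6: eigenvector (1, 1).
P = [[-2, 1], [-1, 1]], D = diag(0, 6), P⁻¹ = [[-1, 1], [-1, 2]].
M⁶ = P·diag(0, 46656)·P⁻¹ = [[-46656, 93312], [-46656, 93312]].
The requested entry is 93312.

93312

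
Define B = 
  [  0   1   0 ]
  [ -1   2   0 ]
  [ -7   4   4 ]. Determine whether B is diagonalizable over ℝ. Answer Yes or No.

No

Characteristic polynomial: p(r) = r^3 - 6r^2 + 9r - 4 = (r - 4)(r - 1)^2.
r = 1 has algebraic multiplicity 2; rank(B − 1I) = 2, so geometric multiplicity = 1.
Geometric multiplicity < algebraic multiplicity, so B is not diagonalizable.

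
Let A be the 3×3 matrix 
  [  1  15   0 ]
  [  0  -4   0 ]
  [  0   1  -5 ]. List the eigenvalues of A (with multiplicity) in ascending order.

-5, -4, 1

Characteristic polynomial: p(s) = s^3 + 8s^2 + 11s - 20 = (s - 1)(s + 4)(s + 5).
Roots (with multiplicity): -5, -4, 1.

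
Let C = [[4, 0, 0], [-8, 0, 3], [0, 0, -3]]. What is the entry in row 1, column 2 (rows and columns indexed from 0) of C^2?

-9

Characteristic polynomial: s^3 - s^2 - 12s = s(s - 4)(s + 3), so the eigenvalues are -3, 0, 4.
s=4: eigenvector (1, -2, 0).
s=0: eigenvector (0, 1, 0).
s=-3: eigenvector (0, -1, 1).
P = [[1, 0, 0], [-2, 1, -1], [0, 0, 1]], D = diag(4, 0, -3), P⁻¹ = [[1, 0, 0], [2, 1, 1], [0, 0, 1]].
C² = P·diag(16, 0, 9)·P⁻¹ = [[16, 0, 0], [-32, 0, -9], [0, 0, 9]].
The requested entry is -9.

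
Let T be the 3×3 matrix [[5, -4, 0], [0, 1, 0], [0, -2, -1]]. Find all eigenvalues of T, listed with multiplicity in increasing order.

Characteristic polynomial: p(r) = r^3 - 5r^2 - r + 5 = (r - 5)(r - 1)(r + 1).
Roots (with multiplicity): -1, 1, 5.

-1, 1, 5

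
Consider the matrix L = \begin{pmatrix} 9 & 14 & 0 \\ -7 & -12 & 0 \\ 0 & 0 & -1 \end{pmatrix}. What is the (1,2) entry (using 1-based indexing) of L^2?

-42

Characteristic polynomial: t^3 + 4t^2 - 7t - 10 = (t - 2)(t + 1)(t + 5), so the eigenvalues are -5, -1, 2.
t=-5: eigenvector (1, -1, 0).
t=2: eigenvector (2, -1, 0).
t=-1: eigenvector (0, 0, 1).
P = [[1, 2, 0], [-1, -1, 0], [0, 0, 1]], D = diag(-5, 2, -1), P⁻¹ = [[-1, -2, 0], [1, 1, 0], [0, 0, 1]].
L² = P·diag(25, 4, 1)·P⁻¹ = [[-17, -42, 0], [21, 46, 0], [0, 0, 1]].
The requested entry is -42.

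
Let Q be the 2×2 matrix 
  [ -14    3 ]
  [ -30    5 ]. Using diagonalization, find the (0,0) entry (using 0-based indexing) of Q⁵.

Characteristic polynomial: μ^2 + 9μ + 20 = (μ + 4)(μ + 5), so the eigenvalues are -5, -4.
μ=-4: eigenvector (3, 10).
μ=-5: eigenvector (1, 3).
P = [[3, 1], [10, 3]], D = diag(-4, -5), P⁻¹ = [[-3, 1], [10, -3]].
Q⁵ = P·diag(-1024, -3125)·P⁻¹ = [[-22034, 6303], [-63030, 17885]].
The requested entry is -22034.

-22034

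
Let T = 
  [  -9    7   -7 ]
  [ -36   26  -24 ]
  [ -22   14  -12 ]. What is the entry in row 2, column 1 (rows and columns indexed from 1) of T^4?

-2436

Characteristic polynomial: λ^3 - 5λ^2 - 4λ + 20 = (λ - 5)(λ - 2)(λ + 2), so the eigenvalues are -2, 2, 5.
λ=-2: eigenvector (1, 3, 2).
λ=5: eigenvector (1, 4, 2).
λ=2: eigenvector (0, 1, 1).
P = [[1, 1, 0], [3, 4, 1], [2, 2, 1]], D = diag(-2, 5, 2), P⁻¹ = [[2, -1, 1], [-1, 1, -1], [-2, 0, 1]].
T⁴ = P·diag(16, 625, 16)·P⁻¹ = [[-593, 609, -609], [-2436, 2452, -2436], [-1218, 1218, -1202]].
The requested entry is -2436.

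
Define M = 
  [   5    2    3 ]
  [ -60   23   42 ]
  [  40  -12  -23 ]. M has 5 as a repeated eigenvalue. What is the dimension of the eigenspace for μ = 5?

1

M − 5I = [[0, 2, 3], [-60, 18, 42], [40, -12, -28]].
This matrix has rank 2, so its null space has dimension 3 − 2 = 1.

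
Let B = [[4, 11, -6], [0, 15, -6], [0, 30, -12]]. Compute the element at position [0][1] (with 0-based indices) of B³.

71

Characteristic polynomial: s^3 - 7s^2 + 12s = s(s - 4)(s - 3), so the eigenvalues are 0, 3, 4.
s=0: eigenvector (2, 2, 5).
s=3: eigenvector (1, 1, 2).
s=4: eigenvector (1, 0, 0).
P = [[2, 1, 1], [2, 1, 0], [5, 2, 0]], D = diag(0, 3, 4), P⁻¹ = [[0, -2, 1], [0, 5, -2], [1, -1, 0]].
B³ = P·diag(0, 27, 64)·P⁻¹ = [[64, 71, -54], [0, 135, -54], [0, 270, -108]].
The requested entry is 71.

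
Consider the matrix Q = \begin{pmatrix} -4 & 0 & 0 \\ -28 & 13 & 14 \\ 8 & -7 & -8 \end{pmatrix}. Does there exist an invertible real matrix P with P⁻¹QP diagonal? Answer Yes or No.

Characteristic polynomial: p(λ) = λ^3 - λ^2 - 26λ - 24 = (λ - 6)(λ + 1)(λ + 4).
All 3 eigenvalues are distinct, so Q is diagonalizable.

Yes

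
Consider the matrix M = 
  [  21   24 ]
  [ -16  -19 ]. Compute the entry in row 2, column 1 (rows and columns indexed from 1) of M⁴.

Characteristic polynomial: t^2 - 2t - 15 = (t - 5)(t + 3), so the eigenvalues are -3, 5.
t=-3: eigenvector (1, -1).
t=5: eigenvector (3, -2).
P = [[1, 3], [-1, -2]], D = diag(-3, 5), P⁻¹ = [[-2, -3], [1, 1]].
M⁴ = P·diag(81, 625)·P⁻¹ = [[1713, 1632], [-1088, -1007]].
The requested entry is -1088.

-1088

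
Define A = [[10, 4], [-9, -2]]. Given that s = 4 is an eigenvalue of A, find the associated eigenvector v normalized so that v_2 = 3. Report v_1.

-2

A − 4I = [[6, 4], [-9, -6]].
Solving (A − 4I)v = 0 gives the eigenspace spanned by (-2, 3).
With v_2 = 3, v = (-2, 3), so v_1 = -2.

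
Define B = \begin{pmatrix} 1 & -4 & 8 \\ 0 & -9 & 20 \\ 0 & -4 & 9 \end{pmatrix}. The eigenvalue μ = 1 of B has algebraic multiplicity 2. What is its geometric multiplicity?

2

B − 1I = [[0, -4, 8], [0, -10, 20], [0, -4, 8]].
This matrix has rank 1, so its null space has dimension 3 − 1 = 2.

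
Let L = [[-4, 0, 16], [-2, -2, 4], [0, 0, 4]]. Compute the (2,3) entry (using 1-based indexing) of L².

Characteristic polynomial: μ^3 + 2μ^2 - 16μ - 32 = (μ - 4)(μ + 2)(μ + 4), so the eigenvalues are -4, -2, 4.
μ=-2: eigenvector (0, -1, 0).
μ=4: eigenvector (2, 0, 1).
μ=-4: eigenvector (1, 1, 0).
P = [[0, 2, 1], [-1, 0, 1], [0, 1, 0]], D = diag(-2, 4, -4), P⁻¹ = [[1, -1, -2], [0, 0, 1], [1, 0, -2]].
L² = P·diag(4, 16, 16)·P⁻¹ = [[16, 0, 0], [12, 4, -24], [0, 0, 16]].
The requested entry is -24.

-24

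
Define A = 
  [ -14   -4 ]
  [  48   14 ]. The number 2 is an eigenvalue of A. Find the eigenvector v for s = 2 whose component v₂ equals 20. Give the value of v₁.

A − 2I = [[-16, -4], [48, 12]].
Solving (A − 2I)v = 0 gives the eigenspace spanned by (-5, 20).
With v₂ = 20, v = (-5, 20), so v₁ = -5.

-5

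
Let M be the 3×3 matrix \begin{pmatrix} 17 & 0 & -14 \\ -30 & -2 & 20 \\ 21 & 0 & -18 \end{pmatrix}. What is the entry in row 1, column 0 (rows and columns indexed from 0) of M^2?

Characteristic polynomial: λ^3 + 3λ^2 - 10λ - 24 = (λ - 3)(λ + 2)(λ + 4), so the eigenvalues are -4, -2, 3.
λ=-2: eigenvector (0, 1, 0).
λ=3: eigenvector (1, -2, 1).
λ=-4: eigenvector (2, 0, 3).
P = [[0, 1, 2], [1, -2, 0], [0, 1, 3]], D = diag(-2, 3, -4), P⁻¹ = [[6, 1, -4], [3, 0, -2], [-1, 0, 1]].
M² = P·diag(4, 9, 16)·P⁻¹ = [[-5, 0, 14], [-30, 4, 20], [-21, 0, 30]].
The requested entry is -30.

-30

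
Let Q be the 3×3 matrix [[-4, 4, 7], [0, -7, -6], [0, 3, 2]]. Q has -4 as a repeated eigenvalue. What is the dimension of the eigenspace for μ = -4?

Q + 4I = [[0, 4, 7], [0, -3, -6], [0, 3, 6]].
This matrix has rank 2, so its null space has dimension 3 − 2 = 1.

1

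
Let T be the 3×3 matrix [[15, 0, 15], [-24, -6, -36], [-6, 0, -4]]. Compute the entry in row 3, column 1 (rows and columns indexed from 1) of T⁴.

-4026

Characteristic polynomial: λ^3 - 5λ^2 - 36λ + 180 = (λ - 6)(λ - 5)(λ + 6), so the eigenvalues are -6, 5, 6.
λ=-6: eigenvector (0, 1, 0).
λ=5: eigenvector (3, 0, -2).
λ=6: eigenvector (5, -1, -3).
P = [[0, 3, 5], [1, 0, -1], [0, -2, -3]], D = diag(-6, 5, 6), P⁻¹ = [[2, 1, 3], [-3, 0, -5], [2, 0, 3]].
T⁴ = P·diag(1296, 625, 1296)·P⁻¹ = [[7335, 0, 10065], [0, 1296, 0], [-4026, 0, -5414]].
The requested entry is -4026.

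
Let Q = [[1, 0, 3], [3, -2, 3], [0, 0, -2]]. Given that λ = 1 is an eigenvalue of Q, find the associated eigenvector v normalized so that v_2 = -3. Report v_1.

-3

Q − 1I = [[0, 0, 3], [3, -3, 3], [0, 0, -3]].
Solving (Q − 1I)v = 0 gives the eigenspace spanned by (-3, -3, 0).
With v_2 = -3, v = (-3, -3, 0), so v_1 = -3.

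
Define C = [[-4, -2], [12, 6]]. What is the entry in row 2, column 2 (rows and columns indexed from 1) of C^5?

96

Characteristic polynomial: t^2 - 2t = t(t - 2), so the eigenvalues are 0, 2.
t=2: eigenvector (1, -3).
t=0: eigenvector (1, -2).
P = [[1, 1], [-3, -2]], D = diag(2, 0), P⁻¹ = [[-2, -1], [3, 1]].
C⁵ = P·diag(32, 0)·P⁻¹ = [[-64, -32], [192, 96]].
The requested entry is 96.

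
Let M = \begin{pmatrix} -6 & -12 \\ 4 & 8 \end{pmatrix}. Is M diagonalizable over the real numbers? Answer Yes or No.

Yes

Characteristic polynomial: p(λ) = λ^2 - 2λ = λ(λ - 2).
All 2 eigenvalues are distinct, so M is diagonalizable.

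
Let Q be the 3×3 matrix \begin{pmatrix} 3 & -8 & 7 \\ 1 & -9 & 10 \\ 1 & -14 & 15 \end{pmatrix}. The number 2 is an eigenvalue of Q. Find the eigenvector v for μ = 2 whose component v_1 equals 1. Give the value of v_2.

Q − 2I = [[1, -8, 7], [1, -11, 10], [1, -14, 13]].
Solving (Q − 2I)v = 0 gives the eigenspace spanned by (1, 1, 1).
With v_1 = 1, v = (1, 1, 1), so v_2 = 1.

1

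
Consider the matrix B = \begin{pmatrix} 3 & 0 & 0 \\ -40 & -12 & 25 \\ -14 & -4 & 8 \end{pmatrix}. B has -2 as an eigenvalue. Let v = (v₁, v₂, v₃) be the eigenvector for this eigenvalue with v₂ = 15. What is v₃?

B + 2I = [[5, 0, 0], [-40, -10, 25], [-14, -4, 10]].
Solving (B + 2I)v = 0 gives the eigenspace spanned by (0, 15, 6).
With v₂ = 15, v = (0, 15, 6), so v₃ = 6.

6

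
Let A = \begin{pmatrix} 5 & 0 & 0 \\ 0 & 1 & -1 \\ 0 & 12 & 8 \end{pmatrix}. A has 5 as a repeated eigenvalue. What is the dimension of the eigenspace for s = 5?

A − 5I = [[0, 0, 0], [0, -4, -1], [0, 12, 3]].
This matrix has rank 1, so its null space has dimension 3 − 1 = 2.

2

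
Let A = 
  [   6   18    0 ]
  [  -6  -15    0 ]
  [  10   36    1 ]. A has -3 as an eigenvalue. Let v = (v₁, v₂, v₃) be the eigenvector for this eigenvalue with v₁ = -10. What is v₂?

A + 3I = [[9, 18, 0], [-6, -12, 0], [10, 36, 4]].
Solving (A + 3I)v = 0 gives the eigenspace spanned by (-10, 5, -20).
With v₁ = -10, v = (-10, 5, -20), so v₂ = 5.

5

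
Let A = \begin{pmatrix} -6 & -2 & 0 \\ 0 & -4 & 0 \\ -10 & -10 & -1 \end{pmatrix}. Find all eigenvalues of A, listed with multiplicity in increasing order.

-6, -4, -1

Characteristic polynomial: p(r) = r^3 + 11r^2 + 34r + 24 = (r + 1)(r + 4)(r + 6).
Roots (with multiplicity): -6, -4, -1.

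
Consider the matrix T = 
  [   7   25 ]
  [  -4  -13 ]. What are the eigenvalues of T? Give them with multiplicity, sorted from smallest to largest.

-3, -3

Characteristic polynomial: p(s) = s^2 + 6s + 9 = (s + 3)^2.
Roots (with multiplicity): -3, -3.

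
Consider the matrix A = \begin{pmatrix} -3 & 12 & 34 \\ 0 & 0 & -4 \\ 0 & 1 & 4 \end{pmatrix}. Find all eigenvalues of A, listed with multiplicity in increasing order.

Characteristic polynomial: p(r) = r^3 - r^2 - 8r + 12 = (r - 2)^2(r + 3).
Roots (with multiplicity): -3, 2, 2.

-3, 2, 2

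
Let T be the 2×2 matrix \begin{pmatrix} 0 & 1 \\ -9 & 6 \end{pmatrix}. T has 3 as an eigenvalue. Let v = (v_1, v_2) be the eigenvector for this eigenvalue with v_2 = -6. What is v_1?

T − 3I = [[-3, 1], [-9, 3]].
Solving (T − 3I)v = 0 gives the eigenspace spanned by (-2, -6).
With v_2 = -6, v = (-2, -6), so v_1 = -2.

-2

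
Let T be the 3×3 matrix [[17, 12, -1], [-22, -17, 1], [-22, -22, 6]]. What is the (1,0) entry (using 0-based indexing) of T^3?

-682

Characteristic polynomial: μ^3 - 6μ^2 - 25μ + 150 = (μ - 6)(μ - 5)(μ + 5), so the eigenvalues are -5, 5, 6.
μ=-5: eigenvector (-1, 2, 2).
μ=5: eigenvector (-1, 1, 0).
μ=6: eigenvector (-1, 1, 1).
P = [[-1, -1, -1], [2, 1, 1], [2, 0, 1]], D = diag(-5, 5, 6), P⁻¹ = [[1, 1, 0], [0, 1, -1], [-2, -2, 1]].
T³ = P·diag(-125, 125, 216)·P⁻¹ = [[557, 432, -91], [-682, -557, 91], [-682, -682, 216]].
The requested entry is -682.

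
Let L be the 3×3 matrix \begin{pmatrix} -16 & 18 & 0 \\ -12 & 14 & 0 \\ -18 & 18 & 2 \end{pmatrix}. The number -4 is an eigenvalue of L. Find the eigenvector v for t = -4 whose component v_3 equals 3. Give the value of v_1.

3

L + 4I = [[-12, 18, 0], [-12, 18, 0], [-18, 18, 6]].
Solving (L + 4I)v = 0 gives the eigenspace spanned by (3, 2, 3).
With v_3 = 3, v = (3, 2, 3), so v_1 = 3.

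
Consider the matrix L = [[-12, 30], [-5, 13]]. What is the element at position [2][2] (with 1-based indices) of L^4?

Characteristic polynomial: t^2 - t - 6 = (t - 3)(t + 2), so the eigenvalues are -2, 3.
t=3: eigenvector (2, 1).
t=-2: eigenvector (3, 1).
P = [[2, 3], [1, 1]], D = diag(3, -2), P⁻¹ = [[-1, 3], [1, -2]].
L⁴ = P·diag(81, 16)·P⁻¹ = [[-114, 390], [-65, 211]].
The requested entry is 211.

211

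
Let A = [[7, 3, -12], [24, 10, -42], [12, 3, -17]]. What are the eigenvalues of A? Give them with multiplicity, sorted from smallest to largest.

Characteristic polynomial: p(λ) = λ^3 - 21λ + 20 = (λ - 4)(λ - 1)(λ + 5).
Roots (with multiplicity): -5, 1, 4.

-5, 1, 4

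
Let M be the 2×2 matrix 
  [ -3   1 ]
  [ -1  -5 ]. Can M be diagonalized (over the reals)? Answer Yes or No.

No

Characteristic polynomial: p(μ) = μ^2 + 8μ + 16 = (μ + 4)^2.
μ = -4 has algebraic multiplicity 2; rank(M + 4I) = 1, so geometric multiplicity = 1.
Geometric multiplicity < algebraic multiplicity, so M is not diagonalizable.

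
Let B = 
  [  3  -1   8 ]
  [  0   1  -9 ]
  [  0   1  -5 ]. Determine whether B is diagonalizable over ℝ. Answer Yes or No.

No

Characteristic polynomial: p(s) = s^3 + s^2 - 8s - 12 = (s - 3)(s + 2)^2.
s = -2 has algebraic multiplicity 2; rank(B + 2I) = 2, so geometric multiplicity = 1.
Geometric multiplicity < algebraic multiplicity, so B is not diagonalizable.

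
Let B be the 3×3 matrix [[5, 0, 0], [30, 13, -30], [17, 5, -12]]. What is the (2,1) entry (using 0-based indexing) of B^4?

65

Characteristic polynomial: r^3 - 6r^2 - r + 30 = (r - 5)(r - 3)(r + 2), so the eigenvalues are -2, 3, 5.
r=3: eigenvector (0, 3, 1).
r=5: eigenvector (1, 0, 1).
r=-2: eigenvector (0, 2, 1).
P = [[0, 1, 0], [3, 0, 2], [1, 1, 1]], D = diag(3, 5, -2), P⁻¹ = [[2, 1, -2], [1, 0, 0], [-3, -1, 3]].
B⁴ = P·diag(81, 625, 16)·P⁻¹ = [[625, 0, 0], [390, 211, -390], [739, 65, -114]].
The requested entry is 65.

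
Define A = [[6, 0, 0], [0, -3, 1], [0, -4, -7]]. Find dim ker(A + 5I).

A + 5I = [[11, 0, 0], [0, 2, 1], [0, -4, -2]].
This matrix has rank 2, so its null space has dimension 3 − 2 = 1.

1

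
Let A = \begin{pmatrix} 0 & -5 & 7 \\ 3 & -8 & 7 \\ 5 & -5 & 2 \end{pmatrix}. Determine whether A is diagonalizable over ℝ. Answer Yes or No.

Yes

Characteristic polynomial: p(λ) = λ^3 + 6λ^2 - λ - 30 = (λ - 2)(λ + 3)(λ + 5).
All 3 eigenvalues are distinct, so A is diagonalizable.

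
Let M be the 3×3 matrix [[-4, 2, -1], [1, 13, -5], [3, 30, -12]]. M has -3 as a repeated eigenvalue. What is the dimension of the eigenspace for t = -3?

M + 3I = [[-1, 2, -1], [1, 16, -5], [3, 30, -9]].
This matrix has rank 2, so its null space has dimension 3 − 2 = 1.

1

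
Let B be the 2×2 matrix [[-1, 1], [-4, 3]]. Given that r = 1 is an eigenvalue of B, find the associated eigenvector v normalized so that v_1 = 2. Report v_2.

4

B − 1I = [[-2, 1], [-4, 2]].
Solving (B − 1I)v = 0 gives the eigenspace spanned by (2, 4).
With v_1 = 2, v = (2, 4), so v_2 = 4.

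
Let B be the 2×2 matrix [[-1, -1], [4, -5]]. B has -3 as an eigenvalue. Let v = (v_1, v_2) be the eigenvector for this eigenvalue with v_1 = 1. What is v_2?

B + 3I = [[2, -1], [4, -2]].
Solving (B + 3I)v = 0 gives the eigenspace spanned by (1, 2).
With v_1 = 1, v = (1, 2), so v_2 = 2.

2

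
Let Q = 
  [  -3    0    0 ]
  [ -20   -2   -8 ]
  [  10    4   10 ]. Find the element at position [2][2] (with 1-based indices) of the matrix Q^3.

Characteristic polynomial: λ^3 - 5λ^2 - 12λ + 36 = (λ - 6)(λ - 2)(λ + 3), so the eigenvalues are -3, 2, 6.
λ=2: eigenvector (0, -2, 1).
λ=6: eigenvector (0, -1, 1).
λ=-3: eigenvector (1, 4, -2).
P = [[0, 0, 1], [-2, -1, 4], [1, 1, -2]], D = diag(2, 6, -3), P⁻¹ = [[2, -1, -1], [0, 1, 2], [1, 0, 0]].
Q³ = P·diag(8, 216, -27)·P⁻¹ = [[-27, 0, 0], [-140, -200, -416], [70, 208, 424]].
The requested entry is -200.

-200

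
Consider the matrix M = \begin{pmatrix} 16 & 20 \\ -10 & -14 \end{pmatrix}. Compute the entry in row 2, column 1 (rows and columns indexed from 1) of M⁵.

-8800

Characteristic polynomial: μ^2 - 2μ - 24 = (μ - 6)(μ + 4), so the eigenvalues are -4, 6.
μ=-4: eigenvector (-1, 1).
μ=6: eigenvector (-2, 1).
P = [[-1, -2], [1, 1]], D = diag(-4, 6), P⁻¹ = [[1, 2], [-1, -1]].
M⁵ = P·diag(-1024, 7776)·P⁻¹ = [[16576, 17600], [-8800, -9824]].
The requested entry is -8800.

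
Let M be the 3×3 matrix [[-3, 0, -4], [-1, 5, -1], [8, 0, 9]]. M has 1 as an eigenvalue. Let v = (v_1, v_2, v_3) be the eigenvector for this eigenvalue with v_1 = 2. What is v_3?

-2

M − 1I = [[-4, 0, -4], [-1, 4, -1], [8, 0, 8]].
Solving (M − 1I)v = 0 gives the eigenspace spanned by (2, 0, -2).
With v_1 = 2, v = (2, 0, -2), so v_3 = -2.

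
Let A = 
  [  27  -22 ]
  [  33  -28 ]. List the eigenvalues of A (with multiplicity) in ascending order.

Characteristic polynomial: p(s) = s^2 + s - 30 = (s - 5)(s + 6).
Roots (with multiplicity): -6, 5.

-6, 5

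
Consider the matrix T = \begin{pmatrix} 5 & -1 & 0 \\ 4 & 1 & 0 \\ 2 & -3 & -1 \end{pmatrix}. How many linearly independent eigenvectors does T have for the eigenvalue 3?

T − 3I = [[2, -1, 0], [4, -2, 0], [2, -3, -4]].
This matrix has rank 2, so its null space has dimension 3 − 2 = 1.

1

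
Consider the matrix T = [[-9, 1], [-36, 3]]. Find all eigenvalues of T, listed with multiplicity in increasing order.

Characteristic polynomial: p(s) = s^2 + 6s + 9 = (s + 3)^2.
Roots (with multiplicity): -3, -3.

-3, -3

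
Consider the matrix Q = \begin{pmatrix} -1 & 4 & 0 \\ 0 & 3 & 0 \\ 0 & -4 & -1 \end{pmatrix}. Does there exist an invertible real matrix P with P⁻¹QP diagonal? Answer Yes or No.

Characteristic polynomial: p(r) = r^3 - r^2 - 5r - 3 = (r - 3)(r + 1)^2.
r = -1 has algebraic multiplicity 2; rank(Q + 1I) = 1, so geometric multiplicity = 2.
Every eigenvalue has geometric = algebraic multiplicity, so Q is diagonalizable.

Yes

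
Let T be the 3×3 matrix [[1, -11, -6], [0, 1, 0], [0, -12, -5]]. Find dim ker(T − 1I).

1

T − 1I = [[0, -11, -6], [0, 0, 0], [0, -12, -6]].
This matrix has rank 2, so its null space has dimension 3 − 2 = 1.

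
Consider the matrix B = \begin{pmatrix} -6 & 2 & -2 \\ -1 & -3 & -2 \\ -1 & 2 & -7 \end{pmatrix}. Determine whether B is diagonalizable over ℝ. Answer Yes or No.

Yes

Characteristic polynomial: p(s) = s^3 + 16s^2 + 85s + 150 = (s + 5)^2(s + 6).
s = -5 has algebraic multiplicity 2; rank(B + 5I) = 1, so geometric multiplicity = 2.
Every eigenvalue has geometric = algebraic multiplicity, so B is diagonalizable.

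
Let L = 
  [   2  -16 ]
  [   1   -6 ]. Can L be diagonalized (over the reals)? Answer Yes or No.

No

Characteristic polynomial: p(r) = r^2 + 4r + 4 = (r + 2)^2.
r = -2 has algebraic multiplicity 2; rank(L + 2I) = 1, so geometric multiplicity = 1.
Geometric multiplicity < algebraic multiplicity, so L is not diagonalizable.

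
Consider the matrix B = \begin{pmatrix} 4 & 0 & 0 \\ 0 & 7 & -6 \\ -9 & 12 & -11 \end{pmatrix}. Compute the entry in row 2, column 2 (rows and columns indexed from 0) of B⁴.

Characteristic polynomial: t^3 - 21t + 20 = (t - 4)(t - 1)(t + 5), so the eigenvalues are -5, 1, 4.
t=4: eigenvector (1, 2, 1).
t=-5: eigenvector (0, -1, -2).
t=1: eigenvector (0, 1, 1).
P = [[1, 0, 0], [2, -1, 1], [1, -2, 1]], D = diag(4, -5, 1), P⁻¹ = [[1, 0, 0], [-1, 1, -1], [-3, 2, -1]].
B⁴ = P·diag(256, 625, 1)·P⁻¹ = [[256, 0, 0], [1134, -623, 624], [1503, -1248, 1249]].
The requested entry is 1249.

1249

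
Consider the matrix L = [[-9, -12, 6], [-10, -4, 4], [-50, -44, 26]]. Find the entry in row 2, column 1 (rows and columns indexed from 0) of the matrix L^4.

Characteristic polynomial: s^3 - 13s^2 + 54s - 72 = (s - 6)(s - 4)(s - 3), so the eigenvalues are 3, 4, 6.
s=3: eigenvector (1, 2, 6).
s=4: eigenvector (0, 1, 2).
s=6: eigenvector (2, 0, 5).
P = [[1, 0, 2], [2, 1, 0], [6, 2, 5]], D = diag(3, 4, 6), P⁻¹ = [[5, 4, -2], [-10, -7, 4], [-2, -2, 1]].
L⁴ = P·diag(81, 256, 1296)·P⁻¹ = [[-4779, -4860, 2430], [-1750, -1144, 700], [-15650, -14600, 7556]].
The requested entry is -14600.

-14600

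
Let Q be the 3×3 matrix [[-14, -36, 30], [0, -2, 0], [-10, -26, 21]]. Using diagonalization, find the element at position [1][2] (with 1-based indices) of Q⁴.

Characteristic polynomial: μ^3 - 5μ^2 - 8μ + 12 = (μ - 6)(μ - 1)(μ + 2), so the eigenvalues are -2, 1, 6.
μ=6: eigenvector (-3, 0, -2).
μ=-2: eigenvector (2, 1, 2).
μ=1: eigenvector (2, 0, 1).
P = [[-3, 2, 2], [0, 1, 0], [-2, 2, 1]], D = diag(6, -2, 1), P⁻¹ = [[1, 2, -2], [0, 1, 0], [2, 2, -3]].
Q⁴ = P·diag(1296, 16, 1)·P⁻¹ = [[-3884, -7740, 7770], [0, 16, 0], [-2590, -5150, 5181]].
The requested entry is -7740.

-7740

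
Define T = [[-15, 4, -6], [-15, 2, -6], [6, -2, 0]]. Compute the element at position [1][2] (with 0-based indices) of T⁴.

Characteristic polynomial: r^3 + 13r^2 + 54r + 72 = (r + 3)(r + 4)(r + 6), so the eigenvalues are -6, -4, -3.
r=-4: eigenvector (-2, -4, 1).
r=-6: eigenvector (-2, -3, 1).
r=-3: eigenvector (1, 3, 0).
P = [[-2, -2, 1], [-4, -3, 3], [1, 1, 0]], D = diag(-4, -6, -3), P⁻¹ = [[3, -1, 3], [-3, 1, -2], [1, 0, 2]].
T⁴ = P·diag(256, 1296, 81)·P⁻¹ = [[6321, -2080, 3810], [8835, -2864, 5190], [-3120, 1040, -1824]].
The requested entry is 5190.

5190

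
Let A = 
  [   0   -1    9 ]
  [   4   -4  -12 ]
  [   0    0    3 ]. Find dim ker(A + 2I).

1

A + 2I = [[2, -1, 9], [4, -2, -12], [0, 0, 5]].
This matrix has rank 2, so its null space has dimension 3 − 2 = 1.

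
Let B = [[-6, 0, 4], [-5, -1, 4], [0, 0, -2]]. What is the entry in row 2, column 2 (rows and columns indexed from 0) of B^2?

4

Characteristic polynomial: s^3 + 9s^2 + 20s + 12 = (s + 1)(s + 2)(s + 6), so the eigenvalues are -6, -2, -1.
s=-1: eigenvector (0, 1, 0).
s=-6: eigenvector (1, 1, 0).
s=-2: eigenvector (1, 1, 1).
P = [[0, 1, 1], [1, 1, 1], [0, 0, 1]], D = diag(-1, -6, -2), P⁻¹ = [[-1, 1, 0], [1, 0, -1], [0, 0, 1]].
B² = P·diag(1, 36, 4)·P⁻¹ = [[36, 0, -32], [35, 1, -32], [0, 0, 4]].
The requested entry is 4.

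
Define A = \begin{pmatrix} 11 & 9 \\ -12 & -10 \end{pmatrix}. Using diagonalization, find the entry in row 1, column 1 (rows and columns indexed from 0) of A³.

Characteristic polynomial: s^2 - s - 2 = (s - 2)(s + 1), so the eigenvalues are -1, 2.
s=2: eigenvector (1, -1).
s=-1: eigenvector (-3, 4).
P = [[1, -3], [-1, 4]], D = diag(2, -1), P⁻¹ = [[4, 3], [1, 1]].
A³ = P·diag(8, -1)·P⁻¹ = [[35, 27], [-36, -28]].
The requested entry is -28.

-28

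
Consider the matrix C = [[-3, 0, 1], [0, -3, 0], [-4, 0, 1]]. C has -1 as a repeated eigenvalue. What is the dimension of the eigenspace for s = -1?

1

C + 1I = [[-2, 0, 1], [0, -2, 0], [-4, 0, 2]].
This matrix has rank 2, so its null space has dimension 3 − 2 = 1.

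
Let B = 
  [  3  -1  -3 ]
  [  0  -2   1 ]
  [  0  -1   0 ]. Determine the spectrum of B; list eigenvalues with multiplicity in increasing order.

-1, -1, 3

Characteristic polynomial: p(λ) = λ^3 - λ^2 - 5λ - 3 = (λ - 3)(λ + 1)^2.
Roots (with multiplicity): -1, -1, 3.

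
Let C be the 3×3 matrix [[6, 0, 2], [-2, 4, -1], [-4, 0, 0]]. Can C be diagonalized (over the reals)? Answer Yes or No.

No

Characteristic polynomial: p(μ) = μ^3 - 10μ^2 + 32μ - 32 = (μ - 4)^2(μ - 2).
μ = 4 has algebraic multiplicity 2; rank(C − 4I) = 2, so geometric multiplicity = 1.
Geometric multiplicity < algebraic multiplicity, so C is not diagonalizable.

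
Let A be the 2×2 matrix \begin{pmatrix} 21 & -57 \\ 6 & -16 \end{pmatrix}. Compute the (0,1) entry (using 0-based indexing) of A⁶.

-37905

Characteristic polynomial: μ^2 - 5μ + 6 = (μ - 3)(μ - 2), so the eigenvalues are 2, 3.
μ=2: eigenvector (3, 1).
μ=3: eigenvector (19, 6).
P = [[3, 19], [1, 6]], D = diag(2, 3), P⁻¹ = [[-6, 19], [1, -3]].
A⁶ = P·diag(64, 729)·P⁻¹ = [[12699, -37905], [3990, -11906]].
The requested entry is -37905.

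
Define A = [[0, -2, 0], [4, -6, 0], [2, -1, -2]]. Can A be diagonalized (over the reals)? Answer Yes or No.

No

Characteristic polynomial: p(s) = s^3 + 8s^2 + 20s + 16 = (s + 2)^2(s + 4).
s = -2 has algebraic multiplicity 2; rank(A + 2I) = 2, so geometric multiplicity = 1.
Geometric multiplicity < algebraic multiplicity, so A is not diagonalizable.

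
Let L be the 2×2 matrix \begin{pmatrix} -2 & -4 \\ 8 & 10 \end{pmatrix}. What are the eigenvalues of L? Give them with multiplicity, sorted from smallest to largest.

Characteristic polynomial: p(r) = r^2 - 8r + 12 = (r - 6)(r - 2).
Roots (with multiplicity): 2, 6.

2, 6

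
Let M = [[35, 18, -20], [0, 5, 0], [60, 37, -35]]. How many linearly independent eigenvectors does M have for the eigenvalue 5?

M − 5I = [[30, 18, -20], [0, 0, 0], [60, 37, -40]].
This matrix has rank 2, so its null space has dimension 3 − 2 = 1.

1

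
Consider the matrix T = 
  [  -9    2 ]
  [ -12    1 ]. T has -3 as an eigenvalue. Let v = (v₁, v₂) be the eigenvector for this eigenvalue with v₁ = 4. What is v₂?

T + 3I = [[-6, 2], [-12, 4]].
Solving (T + 3I)v = 0 gives the eigenspace spanned by (4, 12).
With v₁ = 4, v = (4, 12), so v₂ = 12.

12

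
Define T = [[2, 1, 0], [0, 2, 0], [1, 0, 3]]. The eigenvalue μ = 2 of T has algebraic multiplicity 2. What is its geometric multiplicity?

1

T − 2I = [[0, 1, 0], [0, 0, 0], [1, 0, 1]].
This matrix has rank 2, so its null space has dimension 3 − 2 = 1.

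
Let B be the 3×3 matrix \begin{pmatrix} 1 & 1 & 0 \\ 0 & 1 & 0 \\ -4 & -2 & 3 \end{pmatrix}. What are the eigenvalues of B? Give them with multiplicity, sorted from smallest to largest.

Characteristic polynomial: p(μ) = μ^3 - 5μ^2 + 7μ - 3 = (μ - 3)(μ - 1)^2.
Roots (with multiplicity): 1, 1, 3.

1, 1, 3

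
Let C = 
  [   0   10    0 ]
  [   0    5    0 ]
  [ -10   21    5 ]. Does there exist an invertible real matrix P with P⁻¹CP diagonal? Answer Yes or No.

Characteristic polynomial: p(μ) = μ^3 - 10μ^2 + 25μ = μ(μ - 5)^2.
μ = 5 has algebraic multiplicity 2; rank(C − 5I) = 2, so geometric multiplicity = 1.
Geometric multiplicity < algebraic multiplicity, so C is not diagonalizable.

No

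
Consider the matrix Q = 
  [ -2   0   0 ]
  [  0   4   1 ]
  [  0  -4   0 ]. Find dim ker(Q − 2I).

Q − 2I = [[-4, 0, 0], [0, 2, 1], [0, -4, -2]].
This matrix has rank 2, so its null space has dimension 3 − 2 = 1.

1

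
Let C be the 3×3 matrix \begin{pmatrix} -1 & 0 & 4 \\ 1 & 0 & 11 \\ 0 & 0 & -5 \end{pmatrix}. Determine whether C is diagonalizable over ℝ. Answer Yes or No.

Yes

Characteristic polynomial: p(t) = t^3 + 6t^2 + 5t = t(t + 1)(t + 5).
All 3 eigenvalues are distinct, so C is diagonalizable.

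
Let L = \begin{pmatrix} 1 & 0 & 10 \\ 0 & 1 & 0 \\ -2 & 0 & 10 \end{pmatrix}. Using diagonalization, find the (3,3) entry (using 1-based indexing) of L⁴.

3980

Characteristic polynomial: t^3 - 12t^2 + 41t - 30 = (t - 6)(t - 5)(t - 1), so the eigenvalues are 1, 5, 6.
t=5: eigenvector (5, 0, 2).
t=1: eigenvector (0, 1, 0).
t=6: eigenvector (2, 0, 1).
P = [[5, 0, 2], [0, 1, 0], [2, 0, 1]], D = diag(5, 1, 6), P⁻¹ = [[1, 0, -2], [0, 1, 0], [-2, 0, 5]].
L⁴ = P·diag(625, 1, 1296)·P⁻¹ = [[-2059, 0, 6710], [0, 1, 0], [-1342, 0, 3980]].
The requested entry is 3980.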